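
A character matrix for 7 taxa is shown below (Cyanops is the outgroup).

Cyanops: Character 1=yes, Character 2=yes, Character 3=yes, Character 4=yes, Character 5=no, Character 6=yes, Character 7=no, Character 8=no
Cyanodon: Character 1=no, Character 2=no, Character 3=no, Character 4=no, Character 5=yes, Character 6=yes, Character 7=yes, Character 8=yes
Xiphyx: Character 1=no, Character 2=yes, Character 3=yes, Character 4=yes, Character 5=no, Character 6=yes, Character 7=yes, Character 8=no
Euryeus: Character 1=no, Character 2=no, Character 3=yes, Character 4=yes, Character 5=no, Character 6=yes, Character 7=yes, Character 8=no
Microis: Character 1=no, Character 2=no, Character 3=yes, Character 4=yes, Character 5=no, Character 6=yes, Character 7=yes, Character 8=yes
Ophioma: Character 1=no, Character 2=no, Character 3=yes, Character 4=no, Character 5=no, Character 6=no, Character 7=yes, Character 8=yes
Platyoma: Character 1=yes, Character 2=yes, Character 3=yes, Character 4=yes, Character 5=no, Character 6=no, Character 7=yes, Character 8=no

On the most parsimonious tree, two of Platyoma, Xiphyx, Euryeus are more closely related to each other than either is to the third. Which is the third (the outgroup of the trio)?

Character polarity is set by the outgroup: the derived state is whichever differs from the outgroup's state, so for Character 1, Character 2, Character 3, Character 4, Character 6 the derived state is 'no', and for the remaining characters it is 'yes'.
Character 1: derived state 'no' in Cyanodon, Euryeus, Microis, Ophioma, and Xiphyx only — synapomorphy for {Cyanodon, Euryeus, Microis, Ophioma, Xiphyx}.
Only Cyanodon, Euryeus, Microis, and Ophioma show the derived state 'no' for Character 2, supporting them as a clade.
Character 3: derived state 'no' in Cyanodon only — an autapomorphy, so it tells us nothing about relationships among taxa.
Character 4: derived state 'no' in Cyanodon and Ophioma only — synapomorphy for {Cyanodon, Ophioma}.
Character 5 (derived state 'yes') is unique to Cyanodon (autapomorphy; uninformative for grouping).
Character 6 (state 'no') occurs in Ophioma and Platyoma but conflicts with the nesting implied by the other characters — most parsimoniously interpreted as homoplasy.
All ingroup taxa share the derived state 'yes' for Character 7; it defines the ingroup but does not resolve relationships within it.
Only Cyanodon, Microis, and Ophioma show the derived state 'yes' for Character 8, supporting them as a clade.
Most parsimonious ingroup topology: (((((Cyanodon,Ophioma),Microis),Euryeus),Xiphyx),Platyoma).
Xiphyx and Euryeus share a more recent common ancestor with each other than either does with Platyoma, so Platyoma is the least closely related of the three.

Platyoma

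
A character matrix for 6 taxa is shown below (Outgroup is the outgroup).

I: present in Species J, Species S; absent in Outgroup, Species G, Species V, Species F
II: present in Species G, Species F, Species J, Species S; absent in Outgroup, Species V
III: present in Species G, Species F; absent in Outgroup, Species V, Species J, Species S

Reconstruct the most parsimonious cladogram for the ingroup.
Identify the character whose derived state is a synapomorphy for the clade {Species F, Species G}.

III

The outgroup has state 'absent' for every character, so 'present' is the derived state throughout.
Only Species J and Species S show the derived state 'present' for I, supporting them as a clade.
II: derived state 'present' in Species F, Species G, Species J, and Species S only — synapomorphy for {Species F, Species G, Species J, Species S}.
III: derived state 'present' in Species F and Species G only — synapomorphy for {Species F, Species G}.
Most parsimonious ingroup topology: (((Species G,Species F),(Species J,Species S)),Species V).
The clade {Species F, Species G} is supported by III: its derived state 'present' occurs in exactly those taxa and in no other taxon (including the outgroup).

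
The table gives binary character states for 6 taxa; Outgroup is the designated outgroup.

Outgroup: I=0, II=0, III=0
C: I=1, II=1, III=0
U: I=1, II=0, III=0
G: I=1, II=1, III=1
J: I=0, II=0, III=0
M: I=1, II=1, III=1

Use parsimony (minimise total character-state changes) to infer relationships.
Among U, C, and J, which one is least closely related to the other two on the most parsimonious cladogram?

The outgroup has state '0' for every character, so '1' is the derived state throughout.
I: derived state '1' in C, G, M, and U only — synapomorphy for {C, G, M, U}.
II (derived state '1') is shared by C, G, and M — a synapomorphy uniting that clade.
III (derived state '1') is shared by G and M — a synapomorphy uniting that clade.
Most parsimonious ingroup topology: (((C,(G,M)),U),J).
C and U share a more recent common ancestor with each other than either does with J, so J is the least closely related of the three.

J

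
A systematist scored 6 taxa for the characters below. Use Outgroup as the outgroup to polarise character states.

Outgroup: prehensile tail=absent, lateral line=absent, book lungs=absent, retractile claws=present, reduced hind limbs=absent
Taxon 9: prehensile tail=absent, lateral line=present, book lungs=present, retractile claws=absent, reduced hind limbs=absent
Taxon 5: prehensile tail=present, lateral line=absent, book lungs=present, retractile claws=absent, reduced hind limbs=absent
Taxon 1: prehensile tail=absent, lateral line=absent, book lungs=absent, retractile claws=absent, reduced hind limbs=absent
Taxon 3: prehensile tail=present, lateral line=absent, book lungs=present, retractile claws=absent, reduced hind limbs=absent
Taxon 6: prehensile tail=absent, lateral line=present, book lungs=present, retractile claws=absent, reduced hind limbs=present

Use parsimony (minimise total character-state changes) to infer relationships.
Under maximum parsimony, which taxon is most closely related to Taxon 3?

Character polarity is set by the outgroup: the derived state is whichever differs from the outgroup's state, so for retractile claws the derived state is 'absent', and for the remaining characters it is 'present'.
prehensile tail (derived state 'present') is shared by Taxon 3 and Taxon 5 — a synapomorphy uniting that clade.
Only Taxon 6 and Taxon 9 show the derived state 'present' for lateral line, supporting them as a clade.
book lungs: derived state 'present' in Taxon 3, Taxon 5, Taxon 6, and Taxon 9 only — synapomorphy for {Taxon 3, Taxon 5, Taxon 6, Taxon 9}.
All ingroup taxa share the derived state 'absent' for retractile claws; it defines the ingroup but does not resolve relationships within it.
reduced hind limbs: derived state 'present' in Taxon 6 only — an autapomorphy, so it tells us nothing about relationships among taxa.
Most parsimonious ingroup topology: (((Taxon 9,Taxon 6),(Taxon 5,Taxon 3)),Taxon 1).
Taxon 3 and Taxon 5 form a cherry on this tree, so they are sister taxa.

Taxon 5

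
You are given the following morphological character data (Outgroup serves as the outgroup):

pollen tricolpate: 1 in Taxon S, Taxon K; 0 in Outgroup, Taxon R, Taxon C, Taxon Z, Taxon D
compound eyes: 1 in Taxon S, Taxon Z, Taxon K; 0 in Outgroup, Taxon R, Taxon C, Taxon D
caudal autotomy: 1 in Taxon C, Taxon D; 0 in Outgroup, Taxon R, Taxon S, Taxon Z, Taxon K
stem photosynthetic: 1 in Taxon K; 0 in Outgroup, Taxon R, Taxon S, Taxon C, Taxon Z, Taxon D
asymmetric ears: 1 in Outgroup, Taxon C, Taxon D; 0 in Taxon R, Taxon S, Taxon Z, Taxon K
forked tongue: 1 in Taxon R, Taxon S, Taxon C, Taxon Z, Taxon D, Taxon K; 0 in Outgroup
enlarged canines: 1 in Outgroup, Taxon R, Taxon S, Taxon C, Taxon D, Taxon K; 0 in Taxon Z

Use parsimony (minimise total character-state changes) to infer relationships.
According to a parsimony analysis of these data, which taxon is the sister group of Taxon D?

Taxon C

Character polarity is set by the outgroup: the derived state is whichever differs from the outgroup's state, so for asymmetric ears, enlarged canines the derived state is '0', and for the remaining characters it is '1'.
pollen tricolpate: derived state '1' in Taxon K and Taxon S only — synapomorphy for {Taxon K, Taxon S}.
Only Taxon K, Taxon S, and Taxon Z show the derived state '1' for compound eyes, supporting them as a clade.
caudal autotomy: derived state '1' in Taxon C and Taxon D only — synapomorphy for {Taxon C, Taxon D}.
stem photosynthetic (derived state '1') is unique to Taxon K (autapomorphy; uninformative for grouping).
asymmetric ears (derived state '0') is shared by Taxon K, Taxon R, Taxon S, and Taxon Z — a synapomorphy uniting that clade.
All ingroup taxa share the derived state '1' for forked tongue; it defines the ingroup but does not resolve relationships within it.
enlarged canines (derived state '0') is unique to Taxon Z (autapomorphy; uninformative for grouping).
Most parsimonious ingroup topology: ((Taxon R,((Taxon S,Taxon K),Taxon Z)),(Taxon C,Taxon D)).
Taxon D and Taxon C form a cherry on this tree, so they are sister taxa.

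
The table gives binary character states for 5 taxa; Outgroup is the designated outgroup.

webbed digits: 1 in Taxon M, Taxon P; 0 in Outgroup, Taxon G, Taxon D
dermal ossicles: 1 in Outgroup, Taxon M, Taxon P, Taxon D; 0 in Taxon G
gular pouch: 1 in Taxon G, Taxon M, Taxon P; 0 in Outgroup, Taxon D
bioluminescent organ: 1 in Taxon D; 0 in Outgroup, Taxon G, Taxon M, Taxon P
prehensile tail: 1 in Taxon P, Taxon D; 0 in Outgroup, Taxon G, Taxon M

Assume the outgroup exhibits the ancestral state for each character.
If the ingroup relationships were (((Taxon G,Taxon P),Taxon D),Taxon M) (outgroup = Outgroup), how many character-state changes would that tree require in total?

Map each character onto (((Taxon G,Taxon P),Taxon D),Taxon M) (rooted by Outgroup) and count the minimum state changes it requires (Fitch parsimony):
webbed digits: 2; dermal ossicles: 1; gular pouch: 2; bioluminescent organ: 1; prehensile tail: 2.
Total tree length = 8.

8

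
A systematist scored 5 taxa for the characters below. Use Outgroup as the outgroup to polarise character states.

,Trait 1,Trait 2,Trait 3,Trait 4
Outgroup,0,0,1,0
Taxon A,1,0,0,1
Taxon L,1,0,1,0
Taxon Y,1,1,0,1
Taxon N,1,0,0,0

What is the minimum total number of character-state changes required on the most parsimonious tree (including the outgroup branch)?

Character polarity is set by the outgroup: the derived state is whichever differs from the outgroup's state, so for Trait 3 the derived state is '0', and for the remaining characters it is '1'.
All ingroup taxa share the derived state '1' for Trait 1; it defines the ingroup but does not resolve relationships within it.
Trait 2: derived state '1' in Taxon Y only — an autapomorphy, so it tells us nothing about relationships among taxa.
Trait 3 (derived state '0') is shared by Taxon A, Taxon N, and Taxon Y — a synapomorphy uniting that clade.
Trait 4: derived state '1' in Taxon A and Taxon Y only — synapomorphy for {Taxon A, Taxon Y}.
Most parsimonious ingroup topology: (((Taxon A,Taxon Y),Taxon N),Taxon L).
Changes per character on this tree: Trait 1: 1; Trait 2: 1; Trait 3: 1; Trait 4: 1.
Total = 4.

4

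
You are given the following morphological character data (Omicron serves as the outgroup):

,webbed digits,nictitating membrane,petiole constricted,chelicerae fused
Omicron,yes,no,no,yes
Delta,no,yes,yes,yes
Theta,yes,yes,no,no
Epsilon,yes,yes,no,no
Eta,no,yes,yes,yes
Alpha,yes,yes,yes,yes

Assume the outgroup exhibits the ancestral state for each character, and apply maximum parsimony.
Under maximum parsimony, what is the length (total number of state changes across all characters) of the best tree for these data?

4

Character polarity is set by the outgroup: the derived state is whichever differs from the outgroup's state, so for webbed digits, chelicerae fused the derived state is 'no', and for the remaining characters it is 'yes'.
webbed digits (derived state 'no') is shared by Delta and Eta — a synapomorphy uniting that clade.
nictitating membrane (derived state 'yes') is shared by all ingroup taxa — unites the whole ingroup.
petiole constricted: derived state 'yes' in Alpha, Delta, and Eta only — synapomorphy for {Alpha, Delta, Eta}.
Only Epsilon and Theta show the derived state 'no' for chelicerae fused, supporting them as a clade.
Most parsimonious ingroup topology: (((Delta,Eta),Alpha),(Theta,Epsilon)).
Changes per character on this tree: webbed digits: 1; nictitating membrane: 1; petiole constricted: 1; chelicerae fused: 1.
Total = 4.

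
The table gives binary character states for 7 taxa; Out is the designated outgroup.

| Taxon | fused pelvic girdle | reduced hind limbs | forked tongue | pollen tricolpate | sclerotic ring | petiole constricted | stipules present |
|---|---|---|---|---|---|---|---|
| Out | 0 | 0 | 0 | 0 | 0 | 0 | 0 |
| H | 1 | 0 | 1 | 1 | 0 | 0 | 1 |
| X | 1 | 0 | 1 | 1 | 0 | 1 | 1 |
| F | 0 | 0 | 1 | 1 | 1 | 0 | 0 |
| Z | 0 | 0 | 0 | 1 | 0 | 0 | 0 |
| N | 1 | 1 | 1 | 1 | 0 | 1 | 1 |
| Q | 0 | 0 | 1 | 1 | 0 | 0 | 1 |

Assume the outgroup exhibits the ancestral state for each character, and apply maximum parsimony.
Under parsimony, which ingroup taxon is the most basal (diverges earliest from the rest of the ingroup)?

Z

The outgroup has state '0' for every character, so '1' is the derived state throughout.
Only H, N, and X show the derived state '1' for fused pelvic girdle, supporting them as a clade.
reduced hind limbs (derived state '1') is unique to N (autapomorphy; uninformative for grouping).
Only F, H, N, Q, and X show the derived state '1' for forked tongue, supporting them as a clade.
pollen tricolpate (derived state '1') is shared by all ingroup taxa — unites the whole ingroup.
sclerotic ring: derived state '1' in F only — an autapomorphy, so it tells us nothing about relationships among taxa.
petiole constricted: derived state '1' in N and X only — synapomorphy for {N, X}.
stipules present (derived state '1') is shared by H, N, Q, and X — a synapomorphy uniting that clade.
Most parsimonious ingroup topology: ((((H,(X,N)),Q),F),Z).
Z is sister to the clade containing all other ingroup taxa, so it is the earliest-diverging (most basal) ingroup lineage.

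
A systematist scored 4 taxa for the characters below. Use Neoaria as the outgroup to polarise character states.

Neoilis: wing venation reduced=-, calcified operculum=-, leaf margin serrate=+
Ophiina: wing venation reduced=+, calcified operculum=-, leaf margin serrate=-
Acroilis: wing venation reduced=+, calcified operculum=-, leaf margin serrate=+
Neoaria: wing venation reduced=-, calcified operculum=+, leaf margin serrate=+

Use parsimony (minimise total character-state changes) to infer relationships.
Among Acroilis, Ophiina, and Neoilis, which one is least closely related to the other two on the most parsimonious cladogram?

Character polarity is set by the outgroup: the derived state is whichever differs from the outgroup's state, so for calcified operculum, leaf margin serrate the derived state is '-', and for the remaining characters it is '+'.
wing venation reduced (derived state '+') is shared by Acroilis and Ophiina — a synapomorphy uniting that clade.
All ingroup taxa share the derived state '-' for calcified operculum; it defines the ingroup but does not resolve relationships within it.
leaf margin serrate: derived state '-' in Ophiina only — an autapomorphy, so it tells us nothing about relationships among taxa.
Most parsimonious ingroup topology: (Neoilis,(Ophiina,Acroilis)).
Ophiina and Acroilis share a more recent common ancestor with each other than either does with Neoilis, so Neoilis is the least closely related of the three.

Neoilis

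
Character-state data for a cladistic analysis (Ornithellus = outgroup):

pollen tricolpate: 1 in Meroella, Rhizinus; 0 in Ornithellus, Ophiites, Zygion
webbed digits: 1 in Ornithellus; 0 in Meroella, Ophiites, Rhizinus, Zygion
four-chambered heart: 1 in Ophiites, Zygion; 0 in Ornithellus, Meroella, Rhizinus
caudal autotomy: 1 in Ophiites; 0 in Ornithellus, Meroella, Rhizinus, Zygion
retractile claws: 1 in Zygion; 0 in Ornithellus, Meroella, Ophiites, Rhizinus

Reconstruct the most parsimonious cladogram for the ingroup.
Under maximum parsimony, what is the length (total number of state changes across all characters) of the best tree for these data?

5

Character polarity is set by the outgroup: the derived state is whichever differs from the outgroup's state, so for webbed digits the derived state is '0', and for the remaining characters it is '1'.
pollen tricolpate (derived state '1') is shared by Meroella and Rhizinus — a synapomorphy uniting that clade.
webbed digits (derived state '0') is shared by all ingroup taxa — unites the whole ingroup.
four-chambered heart (derived state '1') is shared by Ophiites and Zygion — a synapomorphy uniting that clade.
caudal autotomy (derived state '1') is unique to Ophiites (autapomorphy; uninformative for grouping).
retractile claws (derived state '1') is unique to Zygion (autapomorphy; uninformative for grouping).
Most parsimonious ingroup topology: ((Meroella,Rhizinus),(Ophiites,Zygion)).
Changes per character on this tree: pollen tricolpate: 1; webbed digits: 1; four-chambered heart: 1; caudal autotomy: 1; retractile claws: 1.
Total = 5.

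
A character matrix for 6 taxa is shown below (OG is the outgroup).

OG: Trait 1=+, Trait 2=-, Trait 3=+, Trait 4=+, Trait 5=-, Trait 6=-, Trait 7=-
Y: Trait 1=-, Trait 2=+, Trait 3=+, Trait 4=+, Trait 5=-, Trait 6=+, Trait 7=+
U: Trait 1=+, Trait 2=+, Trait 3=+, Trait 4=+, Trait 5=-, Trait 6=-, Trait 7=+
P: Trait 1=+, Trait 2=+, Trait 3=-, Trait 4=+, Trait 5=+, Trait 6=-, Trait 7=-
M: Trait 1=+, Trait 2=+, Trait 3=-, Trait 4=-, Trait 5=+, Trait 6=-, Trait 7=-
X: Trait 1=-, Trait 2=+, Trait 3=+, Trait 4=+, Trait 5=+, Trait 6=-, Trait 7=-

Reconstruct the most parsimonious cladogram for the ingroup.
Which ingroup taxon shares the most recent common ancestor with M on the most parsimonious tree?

P

Character polarity is set by the outgroup: the derived state is whichever differs from the outgroup's state, so for Trait 1, Trait 3, Trait 4 the derived state is '-', and for the remaining characters it is '+'.
Trait 1 groups X and Y, which is incompatible with the clades supported by the remaining characters; treating it as convergent (homoplasy) costs fewer steps than any alternative tree.
Trait 2 (derived state '+') is shared by all ingroup taxa — unites the whole ingroup.
Only M and P show the derived state '-' for Trait 3, supporting them as a clade.
Trait 4: derived state '-' in M only — an autapomorphy, so it tells us nothing about relationships among taxa.
Trait 5: derived state '+' in M, P, and X only — synapomorphy for {M, P, X}.
Trait 6 (derived state '+') is unique to Y (autapomorphy; uninformative for grouping).
Trait 7: derived state '+' in U and Y only — synapomorphy for {U, Y}.
Most parsimonious ingroup topology: ((Y,U),((P,M),X)).
M and P form a cherry on this tree, so they are sister taxa.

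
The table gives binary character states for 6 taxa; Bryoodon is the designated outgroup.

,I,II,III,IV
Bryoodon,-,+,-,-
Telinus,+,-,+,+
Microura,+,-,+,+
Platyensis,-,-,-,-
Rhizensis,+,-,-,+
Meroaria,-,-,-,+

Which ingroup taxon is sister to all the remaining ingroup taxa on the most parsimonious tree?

Platyensis

Character polarity is set by the outgroup: the derived state is whichever differs from the outgroup's state, so for II the derived state is '-', and for the remaining characters it is '+'.
I: derived state '+' in Microura, Rhizensis, and Telinus only — synapomorphy for {Microura, Rhizensis, Telinus}.
All ingroup taxa share the derived state '-' for II; it defines the ingroup but does not resolve relationships within it.
III (derived state '+') is shared by Microura and Telinus — a synapomorphy uniting that clade.
Only Meroaria, Microura, Rhizensis, and Telinus show the derived state '+' for IV, supporting them as a clade.
Most parsimonious ingroup topology: ((((Telinus,Microura),Rhizensis),Meroaria),Platyensis).
Platyensis is sister to the clade containing all other ingroup taxa, so it is the earliest-diverging (most basal) ingroup lineage.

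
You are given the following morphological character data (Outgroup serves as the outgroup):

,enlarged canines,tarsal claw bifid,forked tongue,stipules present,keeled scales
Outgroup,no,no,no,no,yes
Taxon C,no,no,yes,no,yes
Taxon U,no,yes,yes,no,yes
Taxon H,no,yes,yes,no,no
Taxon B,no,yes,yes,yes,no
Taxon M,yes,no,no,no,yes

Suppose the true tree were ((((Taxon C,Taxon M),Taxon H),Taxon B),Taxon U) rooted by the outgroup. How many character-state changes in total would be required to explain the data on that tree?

8

Map each character onto ((((Taxon C,Taxon M),Taxon H),Taxon B),Taxon U) (rooted by Outgroup) and count the minimum state changes it requires (Fitch parsimony):
enlarged canines: 1; tarsal claw bifid: 2; forked tongue: 2; stipules present: 1; keeled scales: 2.
Total tree length = 8.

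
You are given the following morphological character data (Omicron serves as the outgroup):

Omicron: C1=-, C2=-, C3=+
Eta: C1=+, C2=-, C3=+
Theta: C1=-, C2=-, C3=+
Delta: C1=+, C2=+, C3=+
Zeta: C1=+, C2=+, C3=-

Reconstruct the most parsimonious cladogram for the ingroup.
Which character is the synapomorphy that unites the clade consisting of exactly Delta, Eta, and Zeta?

C1

Character polarity is set by the outgroup: the derived state is whichever differs from the outgroup's state, so for C3 the derived state is '-', and for the remaining characters it is '+'.
C1: derived state '+' in Delta, Eta, and Zeta only — synapomorphy for {Delta, Eta, Zeta}.
C2: derived state '+' in Delta and Zeta only — synapomorphy for {Delta, Zeta}.
C3 (derived state '-') is unique to Zeta (autapomorphy; uninformative for grouping).
Most parsimonious ingroup topology: ((Eta,(Delta,Zeta)),Theta).
The clade {Delta, Eta, Zeta} is supported by C1: its derived state '+' occurs in exactly those taxa and in no other taxon (including the outgroup).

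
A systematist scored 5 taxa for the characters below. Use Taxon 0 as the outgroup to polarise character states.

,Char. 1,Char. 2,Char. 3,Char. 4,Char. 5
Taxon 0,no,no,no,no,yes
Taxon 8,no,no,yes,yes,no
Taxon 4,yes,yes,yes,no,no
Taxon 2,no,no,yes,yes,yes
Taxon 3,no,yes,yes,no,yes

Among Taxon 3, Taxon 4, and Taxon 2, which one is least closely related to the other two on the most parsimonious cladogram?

Character polarity is set by the outgroup: the derived state is whichever differs from the outgroup's state, so for Char. 5 the derived state is 'no', and for the remaining characters it is 'yes'.
Char. 1: derived state 'yes' in Taxon 4 only — an autapomorphy, so it tells us nothing about relationships among taxa.
Char. 2 (derived state 'yes') is shared by Taxon 3 and Taxon 4 — a synapomorphy uniting that clade.
Char. 3 (derived state 'yes') is shared by all ingroup taxa — unites the whole ingroup.
Only Taxon 2 and Taxon 8 show the derived state 'yes' for Char. 4, supporting them as a clade.
Char. 5 groups Taxon 4 and Taxon 8, which is incompatible with the clades supported by the remaining characters; treating it as convergent (homoplasy) costs fewer steps than any alternative tree.
Most parsimonious ingroup topology: ((Taxon 8,Taxon 2),(Taxon 4,Taxon 3)).
Taxon 3 and Taxon 4 share a more recent common ancestor with each other than either does with Taxon 2, so Taxon 2 is the least closely related of the three.

Taxon 2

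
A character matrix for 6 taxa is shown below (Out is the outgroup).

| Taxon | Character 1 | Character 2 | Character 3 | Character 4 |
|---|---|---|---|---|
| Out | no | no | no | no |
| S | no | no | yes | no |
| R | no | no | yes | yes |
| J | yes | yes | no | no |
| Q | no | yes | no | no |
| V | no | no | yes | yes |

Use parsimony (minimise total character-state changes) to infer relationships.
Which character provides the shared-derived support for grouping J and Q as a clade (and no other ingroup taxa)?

Character 2

The outgroup has state 'no' for every character, so 'yes' is the derived state throughout.
Character 1: derived state 'yes' in J only — an autapomorphy, so it tells us nothing about relationships among taxa.
Character 2: derived state 'yes' in J and Q only — synapomorphy for {J, Q}.
Only R, S, and V show the derived state 'yes' for Character 3, supporting them as a clade.
Character 4: derived state 'yes' in R and V only — synapomorphy for {R, V}.
Most parsimonious ingroup topology: ((S,(R,V)),(J,Q)).
The clade {J, Q} is supported by Character 2: its derived state 'yes' occurs in exactly those taxa and in no other taxon (including the outgroup).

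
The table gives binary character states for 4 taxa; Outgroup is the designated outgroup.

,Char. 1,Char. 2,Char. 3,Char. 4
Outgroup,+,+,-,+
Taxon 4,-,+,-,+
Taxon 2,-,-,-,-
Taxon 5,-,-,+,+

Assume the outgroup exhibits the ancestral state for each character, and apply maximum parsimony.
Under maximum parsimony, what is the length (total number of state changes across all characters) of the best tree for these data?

Character polarity is set by the outgroup: the derived state is whichever differs from the outgroup's state, so for Char. 1, Char. 2, Char. 4 the derived state is '-', and for the remaining characters it is '+'.
Char. 1 (derived state '-') is shared by all ingroup taxa — unites the whole ingroup.
Char. 2: derived state '-' in Taxon 2 and Taxon 5 only — synapomorphy for {Taxon 2, Taxon 5}.
Char. 3: derived state '+' in Taxon 5 only — an autapomorphy, so it tells us nothing about relationships among taxa.
Char. 4 (derived state '-') is unique to Taxon 2 (autapomorphy; uninformative for grouping).
Most parsimonious ingroup topology: (Taxon 4,(Taxon 2,Taxon 5)).
Changes per character on this tree: Char. 1: 1; Char. 2: 1; Char. 3: 1; Char. 4: 1.
Total = 4.

4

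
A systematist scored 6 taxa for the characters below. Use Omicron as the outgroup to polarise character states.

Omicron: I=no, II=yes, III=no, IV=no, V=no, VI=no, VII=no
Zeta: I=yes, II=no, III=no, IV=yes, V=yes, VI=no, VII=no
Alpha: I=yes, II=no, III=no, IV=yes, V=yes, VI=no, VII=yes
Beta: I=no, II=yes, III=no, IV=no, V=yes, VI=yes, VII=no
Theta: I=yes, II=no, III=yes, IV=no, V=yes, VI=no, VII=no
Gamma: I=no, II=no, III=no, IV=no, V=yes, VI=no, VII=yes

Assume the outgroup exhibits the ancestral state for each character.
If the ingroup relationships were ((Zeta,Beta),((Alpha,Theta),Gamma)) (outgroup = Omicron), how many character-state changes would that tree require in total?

Map each character onto ((Zeta,Beta),((Alpha,Theta),Gamma)) (rooted by Omicron) and count the minimum state changes it requires (Fitch parsimony):
I: 2; II: 2; III: 1; IV: 2; V: 1; VI: 1; VII: 2.
Total tree length = 11.

11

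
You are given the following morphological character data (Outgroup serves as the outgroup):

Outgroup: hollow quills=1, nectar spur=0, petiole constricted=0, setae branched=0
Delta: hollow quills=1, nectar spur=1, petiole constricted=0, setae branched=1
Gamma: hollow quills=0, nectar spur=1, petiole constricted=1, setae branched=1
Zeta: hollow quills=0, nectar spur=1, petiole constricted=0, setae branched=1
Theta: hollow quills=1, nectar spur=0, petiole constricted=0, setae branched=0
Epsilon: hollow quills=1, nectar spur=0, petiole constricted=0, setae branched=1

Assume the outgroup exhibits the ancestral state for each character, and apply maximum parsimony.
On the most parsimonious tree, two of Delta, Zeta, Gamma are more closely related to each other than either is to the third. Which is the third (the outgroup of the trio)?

Character polarity is set by the outgroup: the derived state is whichever differs from the outgroup's state, so for hollow quills the derived state is '0', and for the remaining characters it is '1'.
hollow quills: derived state '0' in Gamma and Zeta only — synapomorphy for {Gamma, Zeta}.
nectar spur: derived state '1' in Delta, Gamma, and Zeta only — synapomorphy for {Delta, Gamma, Zeta}.
petiole constricted (derived state '1') is unique to Gamma (autapomorphy; uninformative for grouping).
Only Delta, Epsilon, Gamma, and Zeta show the derived state '1' for setae branched, supporting them as a clade.
Most parsimonious ingroup topology: (((Delta,(Gamma,Zeta)),Epsilon),Theta).
Gamma and Zeta share a more recent common ancestor with each other than either does with Delta, so Delta is the least closely related of the three.

Delta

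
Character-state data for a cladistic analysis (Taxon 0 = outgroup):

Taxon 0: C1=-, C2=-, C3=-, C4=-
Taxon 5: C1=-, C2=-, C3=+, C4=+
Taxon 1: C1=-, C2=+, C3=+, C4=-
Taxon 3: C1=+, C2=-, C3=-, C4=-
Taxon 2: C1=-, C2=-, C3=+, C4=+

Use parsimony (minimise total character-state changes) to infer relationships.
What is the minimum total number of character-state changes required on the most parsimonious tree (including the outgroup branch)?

4

The outgroup has state '-' for every character, so '+' is the derived state throughout.
C1 (derived state '+') is unique to Taxon 3 (autapomorphy; uninformative for grouping).
C2: derived state '+' in Taxon 1 only — an autapomorphy, so it tells us nothing about relationships among taxa.
C3: derived state '+' in Taxon 1, Taxon 2, and Taxon 5 only — synapomorphy for {Taxon 1, Taxon 2, Taxon 5}.
C4: derived state '+' in Taxon 2 and Taxon 5 only — synapomorphy for {Taxon 2, Taxon 5}.
Most parsimonious ingroup topology: (((Taxon 5,Taxon 2),Taxon 1),Taxon 3).
Changes per character on this tree: C1: 1; C2: 1; C3: 1; C4: 1.
Total = 4.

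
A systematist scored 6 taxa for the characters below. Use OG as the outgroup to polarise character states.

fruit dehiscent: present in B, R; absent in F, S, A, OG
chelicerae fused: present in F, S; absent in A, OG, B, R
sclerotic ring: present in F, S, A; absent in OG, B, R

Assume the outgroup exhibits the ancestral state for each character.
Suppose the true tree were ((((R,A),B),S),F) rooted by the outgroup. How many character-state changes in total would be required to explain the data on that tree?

Map each character onto ((((R,A),B),S),F) (rooted by OG) and count the minimum state changes it requires (Fitch parsimony):
fruit dehiscent: 2; chelicerae fused: 2; sclerotic ring: 3.
Total tree length = 7.

7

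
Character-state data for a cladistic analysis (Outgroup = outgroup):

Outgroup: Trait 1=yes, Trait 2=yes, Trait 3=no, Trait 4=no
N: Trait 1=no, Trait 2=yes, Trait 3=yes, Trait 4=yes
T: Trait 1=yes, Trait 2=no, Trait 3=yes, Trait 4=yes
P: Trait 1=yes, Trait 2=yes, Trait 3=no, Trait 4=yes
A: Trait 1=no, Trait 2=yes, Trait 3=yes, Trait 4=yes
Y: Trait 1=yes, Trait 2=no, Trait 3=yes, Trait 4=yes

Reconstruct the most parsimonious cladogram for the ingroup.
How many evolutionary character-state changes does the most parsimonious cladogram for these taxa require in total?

4

Character polarity is set by the outgroup: the derived state is whichever differs from the outgroup's state, so for Trait 1, Trait 2 the derived state is 'no', and for the remaining characters it is 'yes'.
Trait 1 (derived state 'no') is shared by A and N — a synapomorphy uniting that clade.
Trait 2: derived state 'no' in T and Y only — synapomorphy for {T, Y}.
Only A, N, T, and Y show the derived state 'yes' for Trait 3, supporting them as a clade.
Trait 4 (derived state 'yes') is shared by all ingroup taxa — unites the whole ingroup.
Most parsimonious ingroup topology: (((N,A),(T,Y)),P).
Changes per character on this tree: Trait 1: 1; Trait 2: 1; Trait 3: 1; Trait 4: 1.
Total = 4.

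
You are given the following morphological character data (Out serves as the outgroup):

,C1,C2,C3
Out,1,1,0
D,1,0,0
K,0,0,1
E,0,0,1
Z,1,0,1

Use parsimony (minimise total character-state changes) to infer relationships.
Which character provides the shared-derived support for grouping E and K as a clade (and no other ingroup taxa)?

C1

Character polarity is set by the outgroup: the derived state is whichever differs from the outgroup's state, so for C1, C2 the derived state is '0', and for the remaining characters it is '1'.
C1 (derived state '0') is shared by E and K — a synapomorphy uniting that clade.
All ingroup taxa share the derived state '0' for C2; it defines the ingroup but does not resolve relationships within it.
C3: derived state '1' in E, K, and Z only — synapomorphy for {E, K, Z}.
Most parsimonious ingroup topology: (D,((K,E),Z)).
The clade {E, K} is supported by C1: its derived state '0' occurs in exactly those taxa and in no other taxon (including the outgroup).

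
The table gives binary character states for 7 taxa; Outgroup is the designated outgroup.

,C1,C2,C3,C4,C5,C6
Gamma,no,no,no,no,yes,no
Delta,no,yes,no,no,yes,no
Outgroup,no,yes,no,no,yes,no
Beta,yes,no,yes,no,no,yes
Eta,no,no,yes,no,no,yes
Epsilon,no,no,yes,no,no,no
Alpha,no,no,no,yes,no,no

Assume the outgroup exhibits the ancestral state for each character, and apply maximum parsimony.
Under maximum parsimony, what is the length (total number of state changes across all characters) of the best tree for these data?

6

Character polarity is set by the outgroup: the derived state is whichever differs from the outgroup's state, so for C2, C5 the derived state is 'no', and for the remaining characters it is 'yes'.
C1 (derived state 'yes') is unique to Beta (autapomorphy; uninformative for grouping).
Only Alpha, Beta, Epsilon, Eta, and Gamma show the derived state 'no' for C2, supporting them as a clade.
C3: derived state 'yes' in Beta, Epsilon, and Eta only — synapomorphy for {Beta, Epsilon, Eta}.
C4 (derived state 'yes') is unique to Alpha (autapomorphy; uninformative for grouping).
C5 (derived state 'no') is shared by Alpha, Beta, Epsilon, and Eta — a synapomorphy uniting that clade.
C6: derived state 'yes' in Beta and Eta only — synapomorphy for {Beta, Eta}.
Most parsimonious ingroup topology: (((Alpha,(Epsilon,(Beta,Eta))),Gamma),Delta).
Changes per character on this tree: C1: 1; C2: 1; C3: 1; C4: 1; C5: 1; C6: 1.
Total = 6.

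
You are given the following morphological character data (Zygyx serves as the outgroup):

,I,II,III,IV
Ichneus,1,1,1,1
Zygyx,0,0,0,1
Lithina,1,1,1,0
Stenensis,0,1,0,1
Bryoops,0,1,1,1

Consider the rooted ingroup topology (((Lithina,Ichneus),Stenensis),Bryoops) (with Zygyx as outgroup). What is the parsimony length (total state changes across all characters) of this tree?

5

Map each character onto (((Lithina,Ichneus),Stenensis),Bryoops) (rooted by Zygyx) and count the minimum state changes it requires (Fitch parsimony):
I: 1; II: 1; III: 2; IV: 1.
Total tree length = 5.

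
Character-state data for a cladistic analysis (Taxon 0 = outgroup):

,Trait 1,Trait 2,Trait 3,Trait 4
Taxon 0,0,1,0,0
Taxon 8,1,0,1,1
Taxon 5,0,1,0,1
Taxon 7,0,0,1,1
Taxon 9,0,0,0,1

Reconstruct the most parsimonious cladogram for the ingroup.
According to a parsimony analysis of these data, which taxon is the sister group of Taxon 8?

Character polarity is set by the outgroup: the derived state is whichever differs from the outgroup's state, so for Trait 2 the derived state is '0', and for the remaining characters it is '1'.
Trait 1 (derived state '1') is unique to Taxon 8 (autapomorphy; uninformative for grouping).
Trait 2: derived state '0' in Taxon 7, Taxon 8, and Taxon 9 only — synapomorphy for {Taxon 7, Taxon 8, Taxon 9}.
Only Taxon 7 and Taxon 8 show the derived state '1' for Trait 3, supporting them as a clade.
Trait 4 (derived state '1') is shared by all ingroup taxa — unites the whole ingroup.
Most parsimonious ingroup topology: (((Taxon 8,Taxon 7),Taxon 9),Taxon 5).
Taxon 8 and Taxon 7 form a cherry on this tree, so they are sister taxa.

Taxon 7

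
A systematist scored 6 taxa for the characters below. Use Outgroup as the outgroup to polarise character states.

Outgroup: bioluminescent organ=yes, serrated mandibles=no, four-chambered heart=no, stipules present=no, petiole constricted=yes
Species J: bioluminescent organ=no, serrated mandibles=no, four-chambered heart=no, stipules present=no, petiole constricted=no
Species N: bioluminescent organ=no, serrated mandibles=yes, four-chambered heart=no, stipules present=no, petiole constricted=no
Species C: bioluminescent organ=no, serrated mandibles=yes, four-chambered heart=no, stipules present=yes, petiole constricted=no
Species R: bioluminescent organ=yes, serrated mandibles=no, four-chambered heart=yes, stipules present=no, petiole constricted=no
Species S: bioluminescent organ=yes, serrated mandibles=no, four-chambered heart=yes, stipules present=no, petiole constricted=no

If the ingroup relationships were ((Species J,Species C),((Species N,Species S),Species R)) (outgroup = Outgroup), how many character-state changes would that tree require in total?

Map each character onto ((Species J,Species C),((Species N,Species S),Species R)) (rooted by Outgroup) and count the minimum state changes it requires (Fitch parsimony):
bioluminescent organ: 2; serrated mandibles: 2; four-chambered heart: 2; stipules present: 1; petiole constricted: 1.
Total tree length = 8.

8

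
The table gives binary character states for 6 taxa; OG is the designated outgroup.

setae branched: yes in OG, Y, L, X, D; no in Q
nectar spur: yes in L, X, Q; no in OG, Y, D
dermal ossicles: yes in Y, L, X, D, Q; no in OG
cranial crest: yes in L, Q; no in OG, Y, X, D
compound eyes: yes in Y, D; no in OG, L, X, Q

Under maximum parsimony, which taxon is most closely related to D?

Character polarity is set by the outgroup: the derived state is whichever differs from the outgroup's state, so for setae branched the derived state is 'no', and for the remaining characters it is 'yes'.
setae branched: derived state 'no' in Q only — an autapomorphy, so it tells us nothing about relationships among taxa.
nectar spur: derived state 'yes' in L, Q, and X only — synapomorphy for {L, Q, X}.
dermal ossicles (derived state 'yes') is shared by all ingroup taxa — unites the whole ingroup.
cranial crest: derived state 'yes' in L and Q only — synapomorphy for {L, Q}.
Only D and Y show the derived state 'yes' for compound eyes, supporting them as a clade.
Most parsimonious ingroup topology: ((Y,D),((L,Q),X)).
D and Y form a cherry on this tree, so they are sister taxa.

Y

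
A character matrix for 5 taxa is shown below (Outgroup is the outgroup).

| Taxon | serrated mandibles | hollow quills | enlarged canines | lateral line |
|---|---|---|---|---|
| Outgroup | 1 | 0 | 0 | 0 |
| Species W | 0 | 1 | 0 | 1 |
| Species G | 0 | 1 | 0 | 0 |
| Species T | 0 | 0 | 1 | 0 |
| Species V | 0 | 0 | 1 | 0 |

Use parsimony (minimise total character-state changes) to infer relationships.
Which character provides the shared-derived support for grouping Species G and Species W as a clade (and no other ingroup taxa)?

Character polarity is set by the outgroup: the derived state is whichever differs from the outgroup's state, so for serrated mandibles the derived state is '0', and for the remaining characters it is '1'.
serrated mandibles (derived state '0') is shared by all ingroup taxa — unites the whole ingroup.
hollow quills (derived state '1') is shared by Species G and Species W — a synapomorphy uniting that clade.
Only Species T and Species V show the derived state '1' for enlarged canines, supporting them as a clade.
lateral line: derived state '1' in Species W only — an autapomorphy, so it tells us nothing about relationships among taxa.
Most parsimonious ingroup topology: ((Species W,Species G),(Species T,Species V)).
The clade {Species G, Species W} is supported by hollow quills: its derived state '1' occurs in exactly those taxa and in no other taxon (including the outgroup).

hollow quills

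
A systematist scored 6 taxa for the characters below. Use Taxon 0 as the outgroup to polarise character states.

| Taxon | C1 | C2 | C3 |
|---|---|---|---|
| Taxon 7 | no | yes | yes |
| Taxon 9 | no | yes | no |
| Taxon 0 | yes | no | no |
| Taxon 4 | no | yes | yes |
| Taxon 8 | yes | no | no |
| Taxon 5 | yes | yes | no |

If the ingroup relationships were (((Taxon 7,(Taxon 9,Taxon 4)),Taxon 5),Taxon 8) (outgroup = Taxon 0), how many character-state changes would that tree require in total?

4

Map each character onto (((Taxon 7,(Taxon 9,Taxon 4)),Taxon 5),Taxon 8) (rooted by Taxon 0) and count the minimum state changes it requires (Fitch parsimony):
C1: 1; C2: 1; C3: 2.
Total tree length = 4.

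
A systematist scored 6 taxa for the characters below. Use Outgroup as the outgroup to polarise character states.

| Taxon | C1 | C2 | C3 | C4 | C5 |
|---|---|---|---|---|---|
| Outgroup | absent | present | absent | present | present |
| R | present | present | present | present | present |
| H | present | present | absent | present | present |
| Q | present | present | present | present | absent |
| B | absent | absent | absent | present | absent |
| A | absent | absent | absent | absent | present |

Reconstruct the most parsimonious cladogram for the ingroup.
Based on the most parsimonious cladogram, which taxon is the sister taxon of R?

Q

Character polarity is set by the outgroup: the derived state is whichever differs from the outgroup's state, so for C2, C4, C5 the derived state is 'absent', and for the remaining characters it is 'present'.
Only H, Q, and R show the derived state 'present' for C1, supporting them as a clade.
C2: derived state 'absent' in A and B only — synapomorphy for {A, B}.
C3 (derived state 'present') is shared by Q and R — a synapomorphy uniting that clade.
C4: derived state 'absent' in A only — an autapomorphy, so it tells us nothing about relationships among taxa.
C5 (state 'absent') occurs in B and Q but conflicts with the nesting implied by the other characters — most parsimoniously interpreted as homoplasy.
Most parsimonious ingroup topology: (((R,Q),H),(B,A)).
R and Q form a cherry on this tree, so they are sister taxa.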